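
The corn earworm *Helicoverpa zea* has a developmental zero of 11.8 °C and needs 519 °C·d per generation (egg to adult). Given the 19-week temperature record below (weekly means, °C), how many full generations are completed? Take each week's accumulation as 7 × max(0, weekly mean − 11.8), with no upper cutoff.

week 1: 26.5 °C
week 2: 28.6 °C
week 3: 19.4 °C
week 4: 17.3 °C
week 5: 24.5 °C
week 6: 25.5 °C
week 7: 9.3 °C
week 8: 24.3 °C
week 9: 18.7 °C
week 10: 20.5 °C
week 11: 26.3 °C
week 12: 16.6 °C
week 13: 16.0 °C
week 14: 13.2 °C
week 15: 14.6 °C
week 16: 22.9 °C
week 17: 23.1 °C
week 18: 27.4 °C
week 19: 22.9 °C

Weekly DD (7 × max(0, T̄ − 11.8)): 102.9, 117.6, 53.2, 38.5, 88.9, 95.9, 0.0, 87.5, 48.3, 60.9, 101.5, 33.6, 29.4, 9.8, 19.6, 77.7, 79.1, 109.2, 77.7.
Season total = 1231.3 DD.
Complete generations = ⌊1231.3 / 519⌋ = 2.

2 generations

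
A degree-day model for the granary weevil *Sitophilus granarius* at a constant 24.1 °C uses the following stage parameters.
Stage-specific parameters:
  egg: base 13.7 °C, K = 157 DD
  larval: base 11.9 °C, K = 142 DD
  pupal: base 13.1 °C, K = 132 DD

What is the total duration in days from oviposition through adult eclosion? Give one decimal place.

38.7 days

egg: 157 / (24.1 − 13.7) = 157 / 10.4 = 15.096 d.
larval: 142 / (24.1 − 11.9) = 142 / 12.2 = 11.639 d.
pupal: 132 / (24.1 − 13.1) = 132 / 11.0 = 12.000 d.
Sum = 38.735 ≈ 38.7 days.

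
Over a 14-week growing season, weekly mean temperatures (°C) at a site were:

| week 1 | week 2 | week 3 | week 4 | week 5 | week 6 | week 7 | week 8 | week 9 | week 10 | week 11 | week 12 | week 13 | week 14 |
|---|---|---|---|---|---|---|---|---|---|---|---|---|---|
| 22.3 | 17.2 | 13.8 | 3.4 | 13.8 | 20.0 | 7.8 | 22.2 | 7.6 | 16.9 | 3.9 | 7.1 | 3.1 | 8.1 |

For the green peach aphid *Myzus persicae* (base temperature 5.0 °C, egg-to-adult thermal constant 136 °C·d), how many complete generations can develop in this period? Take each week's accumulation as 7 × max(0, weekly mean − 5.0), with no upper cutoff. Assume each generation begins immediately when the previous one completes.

Weekly DD (7 × max(0, T̄ − 5.0)): 121.1, 85.4, 61.6, 0.0, 61.6, 105.0, 19.6, 120.4, 18.2, 83.3, 0.0, 14.7, 0.0, 21.7.
Season total = 712.6 DD.
Complete generations = ⌊712.6 / 136⌋ = 5.

5 generations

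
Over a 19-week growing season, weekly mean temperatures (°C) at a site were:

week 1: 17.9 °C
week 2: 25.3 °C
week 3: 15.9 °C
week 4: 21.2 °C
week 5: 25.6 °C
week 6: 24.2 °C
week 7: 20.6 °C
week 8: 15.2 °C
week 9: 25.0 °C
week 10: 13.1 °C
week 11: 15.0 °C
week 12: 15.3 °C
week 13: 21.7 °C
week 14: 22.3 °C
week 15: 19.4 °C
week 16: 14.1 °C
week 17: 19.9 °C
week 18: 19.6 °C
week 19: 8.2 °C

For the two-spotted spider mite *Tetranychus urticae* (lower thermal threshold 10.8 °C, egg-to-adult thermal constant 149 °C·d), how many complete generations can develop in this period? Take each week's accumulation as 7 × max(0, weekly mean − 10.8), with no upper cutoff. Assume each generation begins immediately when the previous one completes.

7 generations

Weekly DD (7 × max(0, T̄ − 10.8)): 49.7, 101.5, 35.7, 72.8, 103.6, 93.8, 68.6, 30.8, 99.4, 16.1, 29.4, 31.5, 76.3, 80.5, 60.2, 23.1, 63.7, 61.6, 0.0.
Season total = 1098.3 DD.
Complete generations = ⌊1098.3 / 149⌋ = 7.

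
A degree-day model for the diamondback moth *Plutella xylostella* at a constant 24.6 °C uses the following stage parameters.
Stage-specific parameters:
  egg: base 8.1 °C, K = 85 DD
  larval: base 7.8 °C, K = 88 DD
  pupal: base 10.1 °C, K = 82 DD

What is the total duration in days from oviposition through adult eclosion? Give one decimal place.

egg: 85 / (24.6 − 8.1) = 85 / 16.5 = 5.152 d.
larval: 88 / (24.6 − 7.8) = 88 / 16.8 = 5.238 d.
pupal: 82 / (24.6 − 10.1) = 82 / 14.5 = 5.655 d.
Sum = 16.045 ≈ 16.0 days.

16.0 days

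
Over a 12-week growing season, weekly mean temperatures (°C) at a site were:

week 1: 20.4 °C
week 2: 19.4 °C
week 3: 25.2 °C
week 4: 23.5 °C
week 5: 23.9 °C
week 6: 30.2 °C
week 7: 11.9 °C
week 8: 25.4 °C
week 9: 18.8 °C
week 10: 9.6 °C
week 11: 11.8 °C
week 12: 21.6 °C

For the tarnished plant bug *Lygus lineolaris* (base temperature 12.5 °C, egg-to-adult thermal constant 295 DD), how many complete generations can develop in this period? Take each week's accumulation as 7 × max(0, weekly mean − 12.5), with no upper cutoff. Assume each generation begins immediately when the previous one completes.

2 generations

Weekly DD (7 × max(0, T̄ − 12.5)): 55.3, 48.3, 88.9, 77.0, 79.8, 123.9, 0.0, 90.3, 44.1, 0.0, 0.0, 63.7.
Season total = 671.3 DD.
Complete generations = ⌊671.3 / 295⌋ = 2.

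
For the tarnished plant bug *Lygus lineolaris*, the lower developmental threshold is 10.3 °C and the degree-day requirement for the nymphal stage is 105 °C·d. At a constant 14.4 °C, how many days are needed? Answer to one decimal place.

Daily accumulation = 14.4 − 10.3 = 4.1 DD/day.
Duration = 105 / 4.1 = 25.610 ≈ 25.6 days.

25.6 days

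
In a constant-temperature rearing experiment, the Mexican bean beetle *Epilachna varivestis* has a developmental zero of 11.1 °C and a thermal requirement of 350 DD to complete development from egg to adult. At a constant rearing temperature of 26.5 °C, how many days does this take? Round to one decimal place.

22.7 days

Daily accumulation = 26.5 − 11.1 = 15.4 DD/day.
Duration = 350 / 15.4 = 22.727 ≈ 22.7 days.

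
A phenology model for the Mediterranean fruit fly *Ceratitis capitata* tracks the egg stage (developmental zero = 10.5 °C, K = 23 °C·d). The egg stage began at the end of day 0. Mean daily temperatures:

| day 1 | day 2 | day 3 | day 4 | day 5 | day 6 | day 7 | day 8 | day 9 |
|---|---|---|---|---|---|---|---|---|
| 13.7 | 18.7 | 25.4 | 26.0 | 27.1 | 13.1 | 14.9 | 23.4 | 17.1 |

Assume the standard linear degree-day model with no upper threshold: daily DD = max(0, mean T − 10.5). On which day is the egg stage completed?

day 3

Daily DD above 10.5 °C: 3.2, 8.2, 14.9, 15.5, 16.6, 2.6, 4.4, 12.9, 6.6.
Cumulative: 3.2, 11.4, 26.3, 41.8, 58.4, 61.0, 65.4, 78.3, 84.9.
The total first reaches 23 DD on day 3.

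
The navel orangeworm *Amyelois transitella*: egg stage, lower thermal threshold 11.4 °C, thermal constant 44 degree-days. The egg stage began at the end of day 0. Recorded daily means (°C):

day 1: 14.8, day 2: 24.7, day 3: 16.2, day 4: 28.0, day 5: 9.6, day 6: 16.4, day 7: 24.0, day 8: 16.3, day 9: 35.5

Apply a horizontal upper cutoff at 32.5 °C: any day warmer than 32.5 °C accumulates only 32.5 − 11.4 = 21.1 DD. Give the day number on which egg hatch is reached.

day 7

Daily DD above 11.4 °C (capped at 21.1): 3.4, 13.3, 4.8, 16.6, 0.0, 5.0, 12.6, 4.9, 21.1.
Cumulative: 3.4, 16.7, 21.5, 38.1, 38.1, 43.1, 55.7, 60.6, 81.7.
The total first reaches 44 DD on day 7.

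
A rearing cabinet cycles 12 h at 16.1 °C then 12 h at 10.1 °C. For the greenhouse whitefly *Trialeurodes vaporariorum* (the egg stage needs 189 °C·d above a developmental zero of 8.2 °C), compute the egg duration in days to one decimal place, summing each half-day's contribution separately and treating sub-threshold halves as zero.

Day half: max(0, 16.1 − 8.2) × 0.5 = 7.9 × 0.5 = 3.95 DD.
Night half: max(0, 10.1 − 8.2) × 0.5 = 1.9 × 0.5 = 0.95 DD.
Per 24 h: 4.90 DD/day.
Duration = 189 / 4.90 = 38.571 ≈ 38.6 days.

38.6 days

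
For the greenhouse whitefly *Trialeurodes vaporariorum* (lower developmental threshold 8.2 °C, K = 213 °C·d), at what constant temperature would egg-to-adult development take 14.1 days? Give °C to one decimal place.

Required daily accumulation = 213 / 14.1 = 15.106 DD/day.
T = T_base + 15.106 = 8.2 + 15.106 = 23.306 ≈ 23.3 °C.

23.3 °C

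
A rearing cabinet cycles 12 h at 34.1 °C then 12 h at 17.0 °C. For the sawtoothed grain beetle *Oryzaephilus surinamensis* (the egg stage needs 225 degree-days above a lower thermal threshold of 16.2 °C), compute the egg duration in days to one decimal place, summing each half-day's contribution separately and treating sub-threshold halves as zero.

24.1 days

Day half: max(0, 34.1 − 16.2) × 0.5 = 17.9 × 0.5 = 8.95 DD.
Night half: max(0, 17.0 − 16.2) × 0.5 = 0.8 × 0.5 = 0.40 DD.
Per 24 h: 9.35 DD/day.
Duration = 225 / 9.35 = 24.064 ≈ 24.1 days.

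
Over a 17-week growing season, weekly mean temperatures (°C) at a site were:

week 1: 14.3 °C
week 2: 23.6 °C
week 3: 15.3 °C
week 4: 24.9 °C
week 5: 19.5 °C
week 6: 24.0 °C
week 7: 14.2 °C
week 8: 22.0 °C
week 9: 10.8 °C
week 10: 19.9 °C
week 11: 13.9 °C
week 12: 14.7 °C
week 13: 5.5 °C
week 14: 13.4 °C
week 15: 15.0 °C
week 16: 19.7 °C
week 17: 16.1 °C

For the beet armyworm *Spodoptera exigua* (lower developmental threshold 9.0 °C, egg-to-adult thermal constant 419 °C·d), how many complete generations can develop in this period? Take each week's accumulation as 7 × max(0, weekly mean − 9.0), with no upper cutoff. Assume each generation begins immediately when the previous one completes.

Weekly DD (7 × max(0, T̄ − 9.0)): 37.1, 102.2, 44.1, 111.3, 73.5, 105.0, 36.4, 91.0, 12.6, 76.3, 34.3, 39.9, 0.0, 30.8, 42.0, 74.9, 49.7.
Season total = 961.1 DD.
Complete generations = ⌊961.1 / 419⌋ = 2.

2 generations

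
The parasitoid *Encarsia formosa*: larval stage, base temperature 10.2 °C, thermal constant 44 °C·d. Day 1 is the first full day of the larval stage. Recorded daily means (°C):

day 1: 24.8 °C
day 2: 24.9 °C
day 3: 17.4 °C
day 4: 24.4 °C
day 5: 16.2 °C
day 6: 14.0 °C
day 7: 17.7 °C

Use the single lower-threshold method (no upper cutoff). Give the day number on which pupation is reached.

Daily DD above 10.2 °C: 14.6, 14.7, 7.2, 14.2, 6.0, 3.8, 7.5.
Cumulative: 14.6, 29.3, 36.5, 50.7, 56.7, 60.5, 68.0.
The total first reaches 44 DD on day 4.

day 4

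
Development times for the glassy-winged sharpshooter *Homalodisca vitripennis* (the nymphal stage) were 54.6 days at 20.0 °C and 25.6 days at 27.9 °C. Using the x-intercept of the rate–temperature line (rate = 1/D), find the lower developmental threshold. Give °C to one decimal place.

Under the model K = D·(T − T_b), so D₁·(T₁ − T_b) = D₂·(T₂ − T_b).
54.6·(20.0 − T_b) = 25.6·(27.9 − T_b)
T_b = (54.6·20.0 − 25.6·27.9) / (54.6 − 25.6) = 377.76 / 29.0 = 13.026 °C ≈ 13.0 °C.

13.0 °C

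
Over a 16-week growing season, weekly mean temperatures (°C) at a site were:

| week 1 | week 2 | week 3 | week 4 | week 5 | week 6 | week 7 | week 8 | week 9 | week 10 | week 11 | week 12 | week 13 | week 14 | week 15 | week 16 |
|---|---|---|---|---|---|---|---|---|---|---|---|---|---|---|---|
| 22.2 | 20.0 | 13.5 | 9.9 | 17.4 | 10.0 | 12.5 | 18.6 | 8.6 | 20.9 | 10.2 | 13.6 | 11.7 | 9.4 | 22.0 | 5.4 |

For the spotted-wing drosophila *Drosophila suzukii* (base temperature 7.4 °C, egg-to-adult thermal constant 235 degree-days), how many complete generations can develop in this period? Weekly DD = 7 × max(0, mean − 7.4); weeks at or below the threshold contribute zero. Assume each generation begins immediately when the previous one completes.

3 generations

Weekly DD (7 × max(0, T̄ − 7.4)): 103.6, 88.2, 42.7, 17.5, 70.0, 18.2, 35.7, 78.4, 8.4, 94.5, 19.6, 43.4, 30.1, 14.0, 102.2, 0.0.
Season total = 766.5 DD.
Complete generations = ⌊766.5 / 235⌋ = 3.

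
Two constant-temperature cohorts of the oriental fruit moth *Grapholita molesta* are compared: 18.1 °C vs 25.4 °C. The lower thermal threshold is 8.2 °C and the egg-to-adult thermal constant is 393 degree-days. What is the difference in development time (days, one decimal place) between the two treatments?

At 18.1 °C: 393 / (18.1 − 8.2) = 393 / 9.9 = 39.697 d.
At 25.4 °C: 393 / (25.4 − 8.2) = 393 / 17.2 = 22.849 d.
Difference = |39.697 − 22.849| = 16.848 ≈ 16.8 days.

16.8 days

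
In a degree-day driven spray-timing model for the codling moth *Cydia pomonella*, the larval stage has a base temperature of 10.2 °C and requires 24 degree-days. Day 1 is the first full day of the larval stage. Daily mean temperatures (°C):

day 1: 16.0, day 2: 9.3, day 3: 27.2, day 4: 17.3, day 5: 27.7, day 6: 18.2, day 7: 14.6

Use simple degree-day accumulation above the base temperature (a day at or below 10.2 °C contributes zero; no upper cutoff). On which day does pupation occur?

day 4

Daily DD above 10.2 °C: 5.8, 0.0, 17.0, 7.1, 17.5, 8.0, 4.4.
Cumulative: 5.8, 5.8, 22.8, 29.9, 47.4, 55.4, 59.8.
The total first reaches 24 DD on day 4.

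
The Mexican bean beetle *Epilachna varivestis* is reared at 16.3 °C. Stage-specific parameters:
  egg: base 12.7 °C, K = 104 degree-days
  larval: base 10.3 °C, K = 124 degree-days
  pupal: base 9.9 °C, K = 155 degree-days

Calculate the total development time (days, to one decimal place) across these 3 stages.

egg: 104 / (16.3 − 12.7) = 104 / 3.6 = 28.889 d.
larval: 124 / (16.3 − 10.3) = 124 / 6.0 = 20.667 d.
pupal: 155 / (16.3 − 9.9) = 155 / 6.4 = 24.219 d.
Sum = 73.774 ≈ 73.8 days.

73.8 days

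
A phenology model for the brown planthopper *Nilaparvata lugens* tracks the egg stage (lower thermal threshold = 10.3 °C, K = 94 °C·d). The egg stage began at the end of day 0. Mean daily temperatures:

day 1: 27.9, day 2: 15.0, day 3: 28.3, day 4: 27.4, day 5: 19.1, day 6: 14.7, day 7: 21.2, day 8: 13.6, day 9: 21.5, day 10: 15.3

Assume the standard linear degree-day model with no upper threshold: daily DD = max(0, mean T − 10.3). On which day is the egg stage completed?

Daily DD above 10.3 °C: 17.6, 4.7, 18.0, 17.1, 8.8, 4.4, 10.9, 3.3, 11.2, 5.0.
Cumulative: 17.6, 22.3, 40.3, 57.4, 66.2, 70.6, 81.5, 84.8, 96.0, 101.0.
The total first reaches 94 DD on day 9.

day 9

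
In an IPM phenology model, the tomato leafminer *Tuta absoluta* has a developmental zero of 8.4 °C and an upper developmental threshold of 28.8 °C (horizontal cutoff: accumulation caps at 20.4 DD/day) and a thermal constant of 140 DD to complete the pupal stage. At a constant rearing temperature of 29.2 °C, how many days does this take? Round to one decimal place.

6.9 days

Temperature 29.2 °C exceeds the upper threshold, so daily accumulation caps at 28.8 − 8.4 = 20.4 DD/day.
Duration = 140 / 20.4 = 6.863 ≈ 6.9 days.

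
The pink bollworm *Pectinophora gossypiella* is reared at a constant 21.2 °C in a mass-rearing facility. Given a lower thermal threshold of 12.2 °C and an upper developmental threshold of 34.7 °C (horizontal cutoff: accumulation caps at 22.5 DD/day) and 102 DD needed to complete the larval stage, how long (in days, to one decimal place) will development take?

Daily accumulation = 21.2 − 12.2 = 9.0 DD/day.
Duration = 102 / 9.0 = 11.333 ≈ 11.3 days.

11.3 days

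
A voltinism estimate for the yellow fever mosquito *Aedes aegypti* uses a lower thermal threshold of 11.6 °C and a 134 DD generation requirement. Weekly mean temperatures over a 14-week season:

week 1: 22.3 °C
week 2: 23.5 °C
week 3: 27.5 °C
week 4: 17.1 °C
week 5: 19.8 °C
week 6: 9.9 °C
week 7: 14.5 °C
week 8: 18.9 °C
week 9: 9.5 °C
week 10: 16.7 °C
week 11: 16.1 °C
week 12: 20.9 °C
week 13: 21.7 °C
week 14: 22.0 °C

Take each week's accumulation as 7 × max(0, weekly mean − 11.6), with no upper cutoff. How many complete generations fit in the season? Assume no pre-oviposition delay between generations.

Weekly DD (7 × max(0, T̄ − 11.6)): 74.9, 83.3, 111.3, 38.5, 57.4, 0.0, 20.3, 51.1, 0.0, 35.7, 31.5, 65.1, 70.7, 72.8.
Season total = 712.6 DD.
Complete generations = ⌊712.6 / 134⌋ = 5.

5 generations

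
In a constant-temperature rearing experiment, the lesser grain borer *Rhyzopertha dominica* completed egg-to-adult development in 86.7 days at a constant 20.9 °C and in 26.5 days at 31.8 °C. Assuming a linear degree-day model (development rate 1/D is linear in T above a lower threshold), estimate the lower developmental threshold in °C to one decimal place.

16.1 °C

Linear rate model ⇒ the product D·(T − T_b) is constant across temperatures.
86.7·(20.9 − T_b) = 26.5·(31.8 − T_b)
T_b = (86.7·20.9 − 26.5·31.8) / (86.7 − 26.5) = 969.33 / 60.2 = 16.102 °C ≈ 16.1 °C.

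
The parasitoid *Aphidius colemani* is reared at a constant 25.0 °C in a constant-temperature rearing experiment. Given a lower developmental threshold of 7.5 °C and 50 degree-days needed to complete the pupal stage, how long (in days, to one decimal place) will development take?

2.9 days

Daily accumulation = 25.0 − 7.5 = 17.5 DD/day.
Duration = 50 / 17.5 = 2.857 ≈ 2.9 days.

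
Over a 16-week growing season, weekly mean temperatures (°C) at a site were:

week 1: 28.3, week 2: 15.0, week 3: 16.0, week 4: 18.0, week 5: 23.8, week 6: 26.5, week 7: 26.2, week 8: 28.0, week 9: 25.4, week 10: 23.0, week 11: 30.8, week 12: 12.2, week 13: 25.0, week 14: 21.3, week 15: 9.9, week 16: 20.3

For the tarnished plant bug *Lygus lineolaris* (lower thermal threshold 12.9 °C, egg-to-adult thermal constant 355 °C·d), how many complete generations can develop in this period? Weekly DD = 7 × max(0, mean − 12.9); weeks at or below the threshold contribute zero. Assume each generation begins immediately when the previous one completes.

Weekly DD (7 × max(0, T̄ − 12.9)): 107.8, 14.7, 21.7, 35.7, 76.3, 95.2, 93.1, 105.7, 87.5, 70.7, 125.3, 0.0, 84.7, 58.8, 0.0, 51.8.
Season total = 1029.0 DD.
Complete generations = ⌊1029.0 / 355⌋ = 2.

2 generations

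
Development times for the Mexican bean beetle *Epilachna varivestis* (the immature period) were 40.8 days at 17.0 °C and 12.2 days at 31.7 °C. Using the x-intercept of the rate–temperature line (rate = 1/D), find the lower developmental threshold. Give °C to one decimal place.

Equal thermal constants: D₁(T₁ − T_b) = D₂(T₂ − T_b).
40.8·(17.0 − T_b) = 12.2·(31.7 − T_b)
T_b = (40.8·17.0 − 12.2·31.7) / (40.8 − 12.2) = 306.86 / 28.6 = 10.729 °C ≈ 10.7 °C.

10.7 °C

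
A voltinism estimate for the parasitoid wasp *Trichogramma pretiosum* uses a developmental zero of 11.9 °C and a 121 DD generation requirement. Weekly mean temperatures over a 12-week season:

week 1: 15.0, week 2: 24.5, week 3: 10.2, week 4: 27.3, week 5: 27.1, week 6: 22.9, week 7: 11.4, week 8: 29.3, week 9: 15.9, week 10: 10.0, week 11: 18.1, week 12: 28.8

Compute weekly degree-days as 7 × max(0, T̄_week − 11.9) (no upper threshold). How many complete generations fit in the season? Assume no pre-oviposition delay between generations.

5 generations

Weekly DD (7 × max(0, T̄ − 11.9)): 21.7, 88.2, 0.0, 107.8, 106.4, 77.0, 0.0, 121.8, 28.0, 0.0, 43.4, 118.3.
Season total = 712.6 DD.
Complete generations = ⌊712.6 / 121⌋ = 5.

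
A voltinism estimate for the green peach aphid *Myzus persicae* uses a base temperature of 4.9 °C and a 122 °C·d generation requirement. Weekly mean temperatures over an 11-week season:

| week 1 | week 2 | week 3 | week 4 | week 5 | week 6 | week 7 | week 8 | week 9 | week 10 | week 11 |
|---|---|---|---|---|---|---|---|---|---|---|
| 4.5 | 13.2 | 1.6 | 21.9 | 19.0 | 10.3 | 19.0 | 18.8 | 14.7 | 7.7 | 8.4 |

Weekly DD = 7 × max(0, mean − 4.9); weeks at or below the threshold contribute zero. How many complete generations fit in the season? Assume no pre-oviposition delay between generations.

5 generations

Weekly DD (7 × max(0, T̄ − 4.9)): 0.0, 58.1, 0.0, 119.0, 98.7, 37.8, 98.7, 97.3, 68.6, 19.6, 24.5.
Season total = 622.3 DD.
Complete generations = ⌊622.3 / 122⌋ = 5.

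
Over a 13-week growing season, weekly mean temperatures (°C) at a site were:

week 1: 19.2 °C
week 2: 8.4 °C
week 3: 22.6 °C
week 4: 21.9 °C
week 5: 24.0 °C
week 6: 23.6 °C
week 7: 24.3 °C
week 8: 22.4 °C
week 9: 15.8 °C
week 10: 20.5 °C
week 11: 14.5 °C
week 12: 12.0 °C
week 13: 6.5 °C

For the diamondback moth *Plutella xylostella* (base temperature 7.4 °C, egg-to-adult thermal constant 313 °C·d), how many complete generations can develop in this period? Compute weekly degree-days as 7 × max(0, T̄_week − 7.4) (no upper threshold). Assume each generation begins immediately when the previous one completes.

Weekly DD (7 × max(0, T̄ − 7.4)): 82.6, 7.0, 106.4, 101.5, 116.2, 113.4, 118.3, 105.0, 58.8, 91.7, 49.7, 32.2, 0.0.
Season total = 982.8 DD.
Complete generations = ⌊982.8 / 313⌋ = 3.

3 generations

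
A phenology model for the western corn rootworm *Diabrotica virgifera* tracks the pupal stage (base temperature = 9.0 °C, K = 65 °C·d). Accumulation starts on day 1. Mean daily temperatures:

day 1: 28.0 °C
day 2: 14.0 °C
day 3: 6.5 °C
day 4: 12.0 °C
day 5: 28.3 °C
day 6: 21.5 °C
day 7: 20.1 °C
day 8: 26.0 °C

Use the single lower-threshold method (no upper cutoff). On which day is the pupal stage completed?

Daily DD above 9.0 °C: 19.0, 5.0, 0.0, 3.0, 19.3, 12.5, 11.1, 17.0.
Cumulative: 19.0, 24.0, 24.0, 27.0, 46.3, 58.8, 69.9, 86.9.
The total first reaches 65 DD on day 7.

day 7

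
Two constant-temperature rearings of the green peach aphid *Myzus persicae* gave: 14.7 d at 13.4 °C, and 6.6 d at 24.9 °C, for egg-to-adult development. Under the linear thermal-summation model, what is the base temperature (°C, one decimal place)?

4.0 °C

Under the model K = D·(T − T_b), so D₁·(T₁ − T_b) = D₂·(T₂ − T_b).
14.7·(13.4 − T_b) = 6.6·(24.9 − T_b)
T_b = (14.7·13.4 − 6.6·24.9) / (14.7 − 6.6) = 32.64 / 8.1 = 4.030 °C ≈ 4.0 °C.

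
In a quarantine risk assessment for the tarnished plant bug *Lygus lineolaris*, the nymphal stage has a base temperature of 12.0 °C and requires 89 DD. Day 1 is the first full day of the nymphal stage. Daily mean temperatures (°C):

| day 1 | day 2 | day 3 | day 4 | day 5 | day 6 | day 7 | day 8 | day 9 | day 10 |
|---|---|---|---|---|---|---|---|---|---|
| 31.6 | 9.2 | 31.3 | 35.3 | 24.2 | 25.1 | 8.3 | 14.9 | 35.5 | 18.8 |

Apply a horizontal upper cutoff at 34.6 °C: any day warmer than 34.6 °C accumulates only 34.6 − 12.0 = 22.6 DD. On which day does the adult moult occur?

Daily DD above 12.0 °C (capped at 22.6): 19.6, 0.0, 19.3, 22.6, 12.2, 13.1, 0.0, 2.9, 22.6, 6.8.
Cumulative: 19.6, 19.6, 38.9, 61.5, 73.7, 86.8, 86.8, 89.7, 112.3, 119.1.
The total first reaches 89 DD on day 8.

day 8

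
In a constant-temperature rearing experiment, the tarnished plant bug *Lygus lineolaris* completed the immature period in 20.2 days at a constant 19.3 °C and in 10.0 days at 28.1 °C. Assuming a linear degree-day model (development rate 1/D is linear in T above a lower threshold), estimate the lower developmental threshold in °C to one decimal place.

10.7 °C

Under the model K = D·(T − T_b), so D₁·(T₁ − T_b) = D₂·(T₂ − T_b).
20.2·(19.3 − T_b) = 10.0·(28.1 − T_b)
T_b = (20.2·19.3 − 10.0·28.1) / (20.2 − 10.0) = 108.86 / 10.2 = 10.673 °C ≈ 10.7 °C.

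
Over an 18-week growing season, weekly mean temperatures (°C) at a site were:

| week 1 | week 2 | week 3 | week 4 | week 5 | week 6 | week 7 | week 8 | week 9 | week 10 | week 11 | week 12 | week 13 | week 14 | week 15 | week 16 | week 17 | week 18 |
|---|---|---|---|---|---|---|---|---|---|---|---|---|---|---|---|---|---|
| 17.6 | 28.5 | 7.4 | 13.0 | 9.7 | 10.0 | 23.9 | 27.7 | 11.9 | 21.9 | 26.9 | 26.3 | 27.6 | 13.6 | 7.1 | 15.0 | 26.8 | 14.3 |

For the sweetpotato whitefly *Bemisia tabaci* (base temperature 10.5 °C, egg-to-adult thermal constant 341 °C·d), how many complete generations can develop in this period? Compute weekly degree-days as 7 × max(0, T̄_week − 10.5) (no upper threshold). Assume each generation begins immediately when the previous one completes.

3 generations

Weekly DD (7 × max(0, T̄ − 10.5)): 49.7, 126.0, 0.0, 17.5, 0.0, 0.0, 93.8, 120.4, 9.8, 79.8, 114.8, 110.6, 119.7, 21.7, 0.0, 31.5, 114.1, 26.6.
Season total = 1036.0 DD.
Complete generations = ⌊1036.0 / 341⌋ = 3.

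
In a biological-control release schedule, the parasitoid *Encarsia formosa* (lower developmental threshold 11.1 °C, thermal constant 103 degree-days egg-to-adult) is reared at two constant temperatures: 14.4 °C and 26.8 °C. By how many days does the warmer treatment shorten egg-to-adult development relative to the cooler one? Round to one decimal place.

At 14.4 °C: 103 / (14.4 − 11.1) = 103 / 3.3 = 31.212 d.
At 26.8 °C: 103 / (26.8 − 11.1) = 103 / 15.7 = 6.561 d.
Difference = |31.212 − 6.561| = 24.652 ≈ 24.7 days.

24.7 days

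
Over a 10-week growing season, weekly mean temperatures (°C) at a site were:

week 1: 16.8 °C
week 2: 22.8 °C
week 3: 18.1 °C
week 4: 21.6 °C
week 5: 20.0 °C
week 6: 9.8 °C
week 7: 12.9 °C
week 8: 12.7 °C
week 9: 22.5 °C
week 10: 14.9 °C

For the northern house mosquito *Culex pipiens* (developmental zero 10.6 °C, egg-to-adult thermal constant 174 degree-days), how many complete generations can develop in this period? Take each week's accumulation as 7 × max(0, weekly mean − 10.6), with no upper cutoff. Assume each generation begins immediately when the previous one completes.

Weekly DD (7 × max(0, T̄ − 10.6)): 43.4, 85.4, 52.5, 77.0, 65.8, 0.0, 16.1, 14.7, 83.3, 30.1.
Season total = 468.3 DD.
Complete generations = ⌊468.3 / 174⌋ = 2.

2 generations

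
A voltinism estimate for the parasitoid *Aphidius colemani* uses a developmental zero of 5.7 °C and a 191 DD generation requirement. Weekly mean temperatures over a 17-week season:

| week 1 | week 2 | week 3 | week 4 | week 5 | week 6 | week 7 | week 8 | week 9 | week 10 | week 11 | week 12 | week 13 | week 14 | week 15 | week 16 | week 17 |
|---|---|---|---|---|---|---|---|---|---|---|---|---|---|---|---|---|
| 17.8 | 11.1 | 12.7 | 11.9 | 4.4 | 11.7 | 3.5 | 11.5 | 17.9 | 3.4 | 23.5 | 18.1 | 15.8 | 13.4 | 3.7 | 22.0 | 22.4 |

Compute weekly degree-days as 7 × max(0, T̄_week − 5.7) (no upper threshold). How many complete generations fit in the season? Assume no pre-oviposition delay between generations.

Weekly DD (7 × max(0, T̄ − 5.7)): 84.7, 37.8, 49.0, 43.4, 0.0, 42.0, 0.0, 40.6, 85.4, 0.0, 124.6, 86.8, 70.7, 53.9, 0.0, 114.1, 116.9.
Season total = 949.9 DD.
Complete generations = ⌊949.9 / 191⌋ = 4.

4 generations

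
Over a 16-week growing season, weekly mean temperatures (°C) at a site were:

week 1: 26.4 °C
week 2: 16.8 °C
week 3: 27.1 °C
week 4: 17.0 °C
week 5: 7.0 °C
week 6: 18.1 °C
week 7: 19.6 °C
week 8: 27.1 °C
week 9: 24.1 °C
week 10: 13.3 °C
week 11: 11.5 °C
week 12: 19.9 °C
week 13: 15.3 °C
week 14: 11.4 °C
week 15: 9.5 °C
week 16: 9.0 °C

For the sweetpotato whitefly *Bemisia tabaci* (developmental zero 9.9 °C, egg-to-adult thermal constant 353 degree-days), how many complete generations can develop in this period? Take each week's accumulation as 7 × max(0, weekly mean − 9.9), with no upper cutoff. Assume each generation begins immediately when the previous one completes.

Weekly DD (7 × max(0, T̄ − 9.9)): 115.5, 48.3, 120.4, 49.7, 0.0, 57.4, 67.9, 120.4, 99.4, 23.8, 11.2, 70.0, 37.8, 10.5, 0.0, 0.0.
Season total = 832.3 DD.
Complete generations = ⌊832.3 / 353⌋ = 2.

2 generations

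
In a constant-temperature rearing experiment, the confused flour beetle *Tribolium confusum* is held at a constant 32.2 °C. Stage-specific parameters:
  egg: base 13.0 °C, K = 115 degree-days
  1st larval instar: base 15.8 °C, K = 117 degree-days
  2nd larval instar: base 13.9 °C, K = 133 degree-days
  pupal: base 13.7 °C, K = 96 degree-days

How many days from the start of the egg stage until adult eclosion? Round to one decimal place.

egg: 115 / (32.2 − 13.0) = 115 / 19.2 = 5.990 d.
1st larval instar: 117 / (32.2 − 15.8) = 117 / 16.4 = 7.134 d.
2nd larval instar: 133 / (32.2 − 13.9) = 133 / 18.3 = 7.268 d.
pupal: 96 / (32.2 − 13.7) = 96 / 18.5 = 5.189 d.
Sum = 25.581 ≈ 25.6 days.

25.6 days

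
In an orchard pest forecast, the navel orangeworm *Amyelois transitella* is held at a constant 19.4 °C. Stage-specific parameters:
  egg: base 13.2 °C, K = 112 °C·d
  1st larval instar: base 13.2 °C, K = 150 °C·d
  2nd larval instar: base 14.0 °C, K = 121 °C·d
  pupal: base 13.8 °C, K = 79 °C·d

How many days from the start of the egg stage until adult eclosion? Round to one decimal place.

egg: 112 / (19.4 − 13.2) = 112 / 6.2 = 18.065 d.
1st larval instar: 150 / (19.4 − 13.2) = 150 / 6.2 = 24.194 d.
2nd larval instar: 121 / (19.4 − 14.0) = 121 / 5.4 = 22.407 d.
pupal: 79 / (19.4 − 13.8) = 79 / 5.6 = 14.107 d.
Sum = 78.773 ≈ 78.8 days.

78.8 days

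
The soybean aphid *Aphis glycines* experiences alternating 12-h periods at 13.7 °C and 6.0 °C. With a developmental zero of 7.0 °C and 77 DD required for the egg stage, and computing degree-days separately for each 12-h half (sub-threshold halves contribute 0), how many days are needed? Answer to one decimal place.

23.0 days

Day half: max(0, 13.7 − 7.0) × 0.5 = 6.7 × 0.5 = 3.35 DD.
Night half: max(0, 6.0 − 7.0) × 0.5 = 0.0 × 0.5 = 0.00 DD.
Per 24 h: 3.35 DD/day.
Duration = 77 / 3.35 = 22.985 ≈ 23.0 days.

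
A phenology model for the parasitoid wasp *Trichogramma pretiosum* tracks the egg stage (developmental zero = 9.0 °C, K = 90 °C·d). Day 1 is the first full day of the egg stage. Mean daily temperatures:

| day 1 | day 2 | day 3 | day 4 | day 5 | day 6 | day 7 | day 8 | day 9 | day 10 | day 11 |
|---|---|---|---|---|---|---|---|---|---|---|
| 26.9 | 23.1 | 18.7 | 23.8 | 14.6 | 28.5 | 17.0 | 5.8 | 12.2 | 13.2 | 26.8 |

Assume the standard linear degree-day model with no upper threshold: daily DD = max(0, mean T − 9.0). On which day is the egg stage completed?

Daily DD above 9.0 °C: 17.9, 14.1, 9.7, 14.8, 5.6, 19.5, 8.0, 0.0, 3.2, 4.2, 17.8.
Cumulative: 17.9, 32.0, 41.7, 56.5, 62.1, 81.6, 89.6, 89.6, 92.8, 97.0, 114.8.
The total first reaches 90 DD on day 9.

day 9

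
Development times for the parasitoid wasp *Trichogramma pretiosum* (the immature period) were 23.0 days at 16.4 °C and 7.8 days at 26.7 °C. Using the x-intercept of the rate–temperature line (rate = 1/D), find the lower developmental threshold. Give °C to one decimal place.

Equal thermal constants: D₁(T₁ − T_b) = D₂(T₂ − T_b).
23.0·(16.4 − T_b) = 7.8·(26.7 − T_b)
T_b = (23.0·16.4 − 7.8·26.7) / (23.0 − 7.8) = 168.94 / 15.2 = 11.114 °C ≈ 11.1 °C.

11.1 °C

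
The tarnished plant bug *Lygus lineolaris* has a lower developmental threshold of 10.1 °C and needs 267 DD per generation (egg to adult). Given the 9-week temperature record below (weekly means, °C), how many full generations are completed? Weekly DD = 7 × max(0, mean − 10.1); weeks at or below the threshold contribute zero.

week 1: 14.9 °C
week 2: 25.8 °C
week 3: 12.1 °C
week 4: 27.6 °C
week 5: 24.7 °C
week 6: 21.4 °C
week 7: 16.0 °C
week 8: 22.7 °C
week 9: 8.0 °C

2 generations

Weekly DD (7 × max(0, T̄ − 10.1)): 33.6, 109.9, 14.0, 122.5, 102.2, 79.1, 41.3, 88.2, 0.0.
Season total = 590.8 DD.
Complete generations = ⌊590.8 / 267⌋ = 2.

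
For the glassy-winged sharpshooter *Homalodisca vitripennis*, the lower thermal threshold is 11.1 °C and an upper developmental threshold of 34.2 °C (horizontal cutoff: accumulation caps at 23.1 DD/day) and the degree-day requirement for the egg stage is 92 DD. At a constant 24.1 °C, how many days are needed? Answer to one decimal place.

7.1 days

Daily accumulation = 24.1 − 11.1 = 13.0 DD/day.
Duration = 92 / 13.0 = 7.077 ≈ 7.1 days.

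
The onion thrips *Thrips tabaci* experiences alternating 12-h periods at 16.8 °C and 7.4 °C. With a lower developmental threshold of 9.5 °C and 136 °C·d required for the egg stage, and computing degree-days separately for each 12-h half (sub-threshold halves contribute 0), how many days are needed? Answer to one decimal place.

Day half: max(0, 16.8 − 9.5) × 0.5 = 7.3 × 0.5 = 3.65 DD.
Night half: max(0, 7.4 − 9.5) × 0.5 = 0.0 × 0.5 = 0.00 DD.
Per 24 h: 3.65 DD/day.
Duration = 136 / 3.65 = 37.260 ≈ 37.3 days.

37.3 days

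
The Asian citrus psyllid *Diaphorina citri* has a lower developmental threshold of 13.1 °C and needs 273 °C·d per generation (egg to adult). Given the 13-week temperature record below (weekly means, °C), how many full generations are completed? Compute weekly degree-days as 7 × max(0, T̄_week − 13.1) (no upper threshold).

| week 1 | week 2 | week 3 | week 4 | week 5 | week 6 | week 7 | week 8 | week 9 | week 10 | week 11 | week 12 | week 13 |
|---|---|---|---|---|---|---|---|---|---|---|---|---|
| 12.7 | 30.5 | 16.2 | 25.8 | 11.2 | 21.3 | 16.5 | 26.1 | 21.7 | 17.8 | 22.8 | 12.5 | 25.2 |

2 generations

Weekly DD (7 × max(0, T̄ − 13.1)): 0.0, 121.8, 21.7, 88.9, 0.0, 57.4, 23.8, 91.0, 60.2, 32.9, 67.9, 0.0, 84.7.
Season total = 650.3 DD.
Complete generations = ⌊650.3 / 273⌋ = 2.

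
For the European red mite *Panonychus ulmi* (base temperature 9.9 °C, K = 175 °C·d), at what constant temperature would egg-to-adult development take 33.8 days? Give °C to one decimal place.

15.1 °C

Required daily accumulation = 175 / 33.8 = 5.178 DD/day.
T = T_base + 5.178 = 9.9 + 5.178 = 15.078 ≈ 15.1 °C.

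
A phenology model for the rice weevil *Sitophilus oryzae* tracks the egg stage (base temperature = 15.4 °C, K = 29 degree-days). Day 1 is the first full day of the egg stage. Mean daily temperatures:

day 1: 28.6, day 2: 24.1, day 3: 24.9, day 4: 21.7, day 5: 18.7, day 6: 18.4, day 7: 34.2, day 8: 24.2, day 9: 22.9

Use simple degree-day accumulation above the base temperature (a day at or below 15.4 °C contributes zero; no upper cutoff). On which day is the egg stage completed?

Daily DD above 15.4 °C: 13.2, 8.7, 9.5, 6.3, 3.3, 3.0, 18.8, 8.8, 7.5.
Cumulative: 13.2, 21.9, 31.4, 37.7, 41.0, 44.0, 62.8, 71.6, 79.1.
The total first reaches 29 DD on day 3.

day 3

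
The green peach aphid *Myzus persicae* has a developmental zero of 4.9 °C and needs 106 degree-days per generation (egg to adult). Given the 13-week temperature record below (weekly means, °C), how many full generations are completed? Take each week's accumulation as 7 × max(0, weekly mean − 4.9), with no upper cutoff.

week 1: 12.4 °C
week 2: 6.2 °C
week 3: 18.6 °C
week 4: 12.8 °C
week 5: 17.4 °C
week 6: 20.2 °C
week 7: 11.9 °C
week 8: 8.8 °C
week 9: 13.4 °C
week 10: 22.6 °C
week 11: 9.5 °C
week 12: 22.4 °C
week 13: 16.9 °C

8 generations

Weekly DD (7 × max(0, T̄ − 4.9)): 52.5, 9.1, 95.9, 55.3, 87.5, 107.1, 49.0, 27.3, 59.5, 123.9, 32.2, 122.5, 84.0.
Season total = 905.8 DD.
Complete generations = ⌊905.8 / 106⌋ = 8.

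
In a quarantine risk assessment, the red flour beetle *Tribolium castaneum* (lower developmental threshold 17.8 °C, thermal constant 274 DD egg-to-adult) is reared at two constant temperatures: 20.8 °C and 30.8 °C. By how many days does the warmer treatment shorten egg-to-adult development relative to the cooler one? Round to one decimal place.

At 20.8 °C: 274 / (20.8 − 17.8) = 274 / 3.0 = 91.333 d.
At 30.8 °C: 274 / (30.8 − 17.8) = 274 / 13.0 = 21.077 d.
Difference = |91.333 − 21.077| = 70.256 ≈ 70.3 days.

70.3 days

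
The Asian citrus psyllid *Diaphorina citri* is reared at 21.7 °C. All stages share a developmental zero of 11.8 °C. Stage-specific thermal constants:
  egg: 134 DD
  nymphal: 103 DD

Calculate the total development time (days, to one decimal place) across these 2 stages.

Daily accumulation at 21.7 °C = 21.7 − 11.8 = 9.9 DD/day.
Total K = 134 + 103 = 237 DD.
Total duration = 237 / 9.9 = 23.939 ≈ 23.9 days.

23.9 days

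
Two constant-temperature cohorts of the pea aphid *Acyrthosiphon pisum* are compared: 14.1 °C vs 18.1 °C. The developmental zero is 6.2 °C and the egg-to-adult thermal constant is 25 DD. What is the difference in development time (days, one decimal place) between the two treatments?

1.1 days

At 14.1 °C: 25 / (14.1 − 6.2) = 25 / 7.9 = 3.165 d.
At 18.1 °C: 25 / (18.1 − 6.2) = 25 / 11.9 = 2.101 d.
Difference = |3.165 − 2.101| = 1.064 ≈ 1.1 days.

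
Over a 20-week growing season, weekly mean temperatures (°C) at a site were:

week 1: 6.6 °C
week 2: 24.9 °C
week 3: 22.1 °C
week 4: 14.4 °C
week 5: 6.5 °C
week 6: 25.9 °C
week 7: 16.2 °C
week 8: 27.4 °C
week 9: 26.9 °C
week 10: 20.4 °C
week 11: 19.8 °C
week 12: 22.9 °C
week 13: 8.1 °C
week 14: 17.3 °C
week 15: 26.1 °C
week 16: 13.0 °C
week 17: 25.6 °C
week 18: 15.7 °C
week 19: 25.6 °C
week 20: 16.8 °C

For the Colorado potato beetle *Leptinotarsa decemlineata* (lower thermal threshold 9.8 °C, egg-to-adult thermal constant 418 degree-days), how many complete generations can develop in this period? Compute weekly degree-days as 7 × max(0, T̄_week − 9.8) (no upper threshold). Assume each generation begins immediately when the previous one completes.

Weekly DD (7 × max(0, T̄ − 9.8)): 0.0, 105.7, 86.1, 32.2, 0.0, 112.7, 44.8, 123.2, 119.7, 74.2, 70.0, 91.7, 0.0, 52.5, 114.1, 22.4, 110.6, 41.3, 110.6, 49.0.
Season total = 1360.8 DD.
Complete generations = ⌊1360.8 / 418⌋ = 3.

3 generations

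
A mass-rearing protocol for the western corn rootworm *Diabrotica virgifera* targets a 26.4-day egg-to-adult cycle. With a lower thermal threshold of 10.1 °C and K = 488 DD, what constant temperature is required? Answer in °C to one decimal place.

Required daily accumulation = 488 / 26.4 = 18.485 DD/day.
T = T_base + 18.485 = 10.1 + 18.485 = 28.585 ≈ 28.6 °C.

28.6 °C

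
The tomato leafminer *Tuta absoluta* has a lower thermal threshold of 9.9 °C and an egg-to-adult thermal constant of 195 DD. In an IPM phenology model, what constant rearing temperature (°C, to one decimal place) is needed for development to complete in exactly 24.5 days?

17.9 °C

Required daily accumulation = 195 / 24.5 = 7.959 DD/day.
T = T_base + 7.959 = 9.9 + 7.959 = 17.859 ≈ 17.9 °C.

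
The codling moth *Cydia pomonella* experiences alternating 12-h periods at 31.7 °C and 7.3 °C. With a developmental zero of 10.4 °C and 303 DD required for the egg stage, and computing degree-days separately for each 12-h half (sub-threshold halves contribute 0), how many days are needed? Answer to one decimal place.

28.5 days

Day half: max(0, 31.7 − 10.4) × 0.5 = 21.3 × 0.5 = 10.65 DD.
Night half: max(0, 7.3 − 10.4) × 0.5 = 0.0 × 0.5 = 0.00 DD.
Per 24 h: 10.65 DD/day.
Duration = 303 / 10.65 = 28.451 ≈ 28.5 days.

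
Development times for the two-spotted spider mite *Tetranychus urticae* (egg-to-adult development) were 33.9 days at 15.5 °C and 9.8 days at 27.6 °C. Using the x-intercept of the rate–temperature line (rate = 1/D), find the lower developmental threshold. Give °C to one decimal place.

Under the model K = D·(T − T_b), so D₁·(T₁ − T_b) = D₂·(T₂ − T_b).
33.9·(15.5 − T_b) = 9.8·(27.6 − T_b)
T_b = (33.9·15.5 − 9.8·27.6) / (33.9 − 9.8) = 254.97 / 24.1 = 10.580 °C ≈ 10.6 °C.

10.6 °C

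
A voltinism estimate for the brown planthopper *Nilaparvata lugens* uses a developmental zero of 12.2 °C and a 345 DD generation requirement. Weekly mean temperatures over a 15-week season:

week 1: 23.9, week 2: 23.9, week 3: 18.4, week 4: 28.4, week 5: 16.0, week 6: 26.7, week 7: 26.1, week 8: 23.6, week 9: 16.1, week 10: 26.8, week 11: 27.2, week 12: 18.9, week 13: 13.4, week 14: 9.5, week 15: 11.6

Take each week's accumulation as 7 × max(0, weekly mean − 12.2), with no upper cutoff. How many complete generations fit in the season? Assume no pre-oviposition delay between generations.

2 generations

Weekly DD (7 × max(0, T̄ − 12.2)): 81.9, 81.9, 43.4, 113.4, 26.6, 101.5, 97.3, 79.8, 27.3, 102.2, 105.0, 46.9, 8.4, 0.0, 0.0.
Season total = 915.6 DD.
Complete generations = ⌊915.6 / 345⌋ = 2.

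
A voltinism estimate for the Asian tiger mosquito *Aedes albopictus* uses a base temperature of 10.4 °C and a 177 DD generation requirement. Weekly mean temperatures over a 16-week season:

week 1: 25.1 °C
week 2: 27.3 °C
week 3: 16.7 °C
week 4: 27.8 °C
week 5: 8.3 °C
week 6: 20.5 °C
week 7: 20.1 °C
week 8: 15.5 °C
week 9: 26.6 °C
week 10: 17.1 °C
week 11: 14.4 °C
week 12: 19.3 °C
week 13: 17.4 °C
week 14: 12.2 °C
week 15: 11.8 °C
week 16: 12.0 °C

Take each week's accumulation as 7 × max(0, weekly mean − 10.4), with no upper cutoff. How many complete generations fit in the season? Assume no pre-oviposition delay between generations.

Weekly DD (7 × max(0, T̄ − 10.4)): 102.9, 118.3, 44.1, 121.8, 0.0, 70.7, 67.9, 35.7, 113.4, 46.9, 28.0, 62.3, 49.0, 12.6, 9.8, 11.2.
Season total = 894.6 DD.
Complete generations = ⌊894.6 / 177⌋ = 5.

5 generations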